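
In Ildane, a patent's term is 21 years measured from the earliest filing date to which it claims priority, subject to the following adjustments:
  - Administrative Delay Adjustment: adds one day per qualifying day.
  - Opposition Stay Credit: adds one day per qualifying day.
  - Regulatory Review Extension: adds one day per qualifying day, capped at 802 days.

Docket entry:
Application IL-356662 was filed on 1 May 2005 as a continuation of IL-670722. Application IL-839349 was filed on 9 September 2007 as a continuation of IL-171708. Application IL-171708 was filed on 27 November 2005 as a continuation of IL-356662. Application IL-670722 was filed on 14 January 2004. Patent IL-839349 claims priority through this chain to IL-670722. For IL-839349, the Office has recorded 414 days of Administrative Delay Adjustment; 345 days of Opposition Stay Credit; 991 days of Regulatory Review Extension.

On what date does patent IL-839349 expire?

Earliest priority filing: 14 January 2004.
Base term: 14 January 2004 + 21 years → 14 January 2025.
Administrative Delay Adjustment: +414 days → 4 March 2026.
Opposition Stay Credit: +345 days → 12 February 2027.
Regulatory Review Extension: 991 days claimed exceeds the 802-day cap, so +802 days → 24 April 2029.

April 24, 2029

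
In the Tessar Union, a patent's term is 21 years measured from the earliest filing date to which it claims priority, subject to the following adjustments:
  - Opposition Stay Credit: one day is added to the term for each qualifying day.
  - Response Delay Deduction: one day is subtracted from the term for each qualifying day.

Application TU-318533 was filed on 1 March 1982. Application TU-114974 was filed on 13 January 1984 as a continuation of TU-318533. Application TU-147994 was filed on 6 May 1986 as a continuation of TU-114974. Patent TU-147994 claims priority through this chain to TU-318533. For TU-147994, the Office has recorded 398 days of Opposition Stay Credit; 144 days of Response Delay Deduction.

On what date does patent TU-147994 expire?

November 10, 2003

Earliest priority filing: 1 March 1982.
Base term: 1 March 1982 + 21 years → 1 March 2003.
Opposition Stay Credit: +398 days → 2 April 2004.
Response Delay Deduction: −144 days → 10 November 2003.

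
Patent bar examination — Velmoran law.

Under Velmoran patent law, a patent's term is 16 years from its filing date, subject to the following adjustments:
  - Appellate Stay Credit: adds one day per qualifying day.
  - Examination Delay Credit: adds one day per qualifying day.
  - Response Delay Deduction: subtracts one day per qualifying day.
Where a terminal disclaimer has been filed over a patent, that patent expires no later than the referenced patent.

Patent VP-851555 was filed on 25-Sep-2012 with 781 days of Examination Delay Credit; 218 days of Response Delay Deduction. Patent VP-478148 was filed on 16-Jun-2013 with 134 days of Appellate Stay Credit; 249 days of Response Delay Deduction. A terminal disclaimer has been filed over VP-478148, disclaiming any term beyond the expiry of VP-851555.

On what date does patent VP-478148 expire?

February 21, 2029

Natural term of VP-478148:
  Base: filing + 16 years → 16 June 2029.
  Appellate Stay Credit: +134 days → 28 October 2029.
  Response Delay Deduction: −249 days → 21 February 2029.
Expiry of referenced patent VP-851555:
  Base: filing + 16 years → 25 September 2028.
  Examination Delay Credit: +781 days → 15 November 2030.
  Response Delay Deduction: −218 days → 11 April 2030.
Terminal disclaimer: VP-478148 expires on the earlier of 21 February 2029 and 11 April 2030.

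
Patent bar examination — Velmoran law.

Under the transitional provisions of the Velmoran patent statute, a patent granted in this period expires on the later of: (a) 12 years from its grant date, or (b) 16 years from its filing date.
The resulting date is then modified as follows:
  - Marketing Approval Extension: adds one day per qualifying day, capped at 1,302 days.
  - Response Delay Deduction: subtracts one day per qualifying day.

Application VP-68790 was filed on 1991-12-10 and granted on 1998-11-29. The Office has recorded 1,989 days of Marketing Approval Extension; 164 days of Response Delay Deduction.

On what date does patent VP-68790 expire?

(a) grant + 12 years → 29 November 2010.
(b) filing + 16 years → 10 December 2007.
Later of the two: 29 November 2010.
Marketing Approval Extension: 1989 days claimed exceeds the 1302-day cap, so +1302 days → 23 June 2014.
Response Delay Deduction: −164 days → 10 January 2014.

January 10, 2014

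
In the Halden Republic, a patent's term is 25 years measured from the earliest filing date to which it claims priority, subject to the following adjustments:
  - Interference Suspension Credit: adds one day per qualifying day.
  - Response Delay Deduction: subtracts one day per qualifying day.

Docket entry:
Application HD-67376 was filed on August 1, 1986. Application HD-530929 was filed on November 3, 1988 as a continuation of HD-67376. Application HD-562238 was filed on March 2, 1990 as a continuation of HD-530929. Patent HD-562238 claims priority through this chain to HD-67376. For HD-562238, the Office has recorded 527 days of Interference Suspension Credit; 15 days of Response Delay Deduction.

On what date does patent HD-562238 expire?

Earliest priority filing: 1 August 1986.
Base term: 1 August 1986 + 25 years → 1 August 2011.
Interference Suspension Credit: +527 days → 9 January 2013.
Response Delay Deduction: −15 days → 25 December 2012.

December 25, 2012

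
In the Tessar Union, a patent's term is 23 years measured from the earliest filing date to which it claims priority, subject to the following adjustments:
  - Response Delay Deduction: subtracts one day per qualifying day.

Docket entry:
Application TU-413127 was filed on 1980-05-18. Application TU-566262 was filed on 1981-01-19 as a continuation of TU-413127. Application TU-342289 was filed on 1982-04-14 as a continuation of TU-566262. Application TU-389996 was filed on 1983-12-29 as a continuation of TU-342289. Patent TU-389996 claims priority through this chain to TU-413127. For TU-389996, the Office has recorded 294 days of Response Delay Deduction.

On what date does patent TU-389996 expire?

Earliest priority filing: 18 May 1980.
Base term: 18 May 1980 + 23 years → 18 May 2003.
Response Delay Deduction: −294 days → 28 July 2002.

July 28, 2002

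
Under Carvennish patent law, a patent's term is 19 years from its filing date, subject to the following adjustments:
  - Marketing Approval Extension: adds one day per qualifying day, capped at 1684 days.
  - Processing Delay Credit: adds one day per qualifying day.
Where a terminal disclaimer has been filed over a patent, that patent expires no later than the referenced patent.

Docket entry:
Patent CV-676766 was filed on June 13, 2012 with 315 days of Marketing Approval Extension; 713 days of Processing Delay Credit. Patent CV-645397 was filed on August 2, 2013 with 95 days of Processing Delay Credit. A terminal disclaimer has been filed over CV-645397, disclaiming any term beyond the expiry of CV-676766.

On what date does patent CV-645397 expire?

Natural term of CV-645397:
  Base: filing + 19 years → 2 August 2032.
  Processing Delay Credit: +95 days → 5 November 2032.
Expiry of referenced patent CV-676766:
  Base: filing + 19 years → 13 June 2031.
  Marketing Approval Extension: 315 days (within the 1684-day cap) → +315 days → 23 April 2032.
  Processing Delay Credit: +713 days → 6 April 2034.
Terminal disclaimer: CV-645397 expires on the earlier of 5 November 2032 and 6 April 2034.

November 5, 2032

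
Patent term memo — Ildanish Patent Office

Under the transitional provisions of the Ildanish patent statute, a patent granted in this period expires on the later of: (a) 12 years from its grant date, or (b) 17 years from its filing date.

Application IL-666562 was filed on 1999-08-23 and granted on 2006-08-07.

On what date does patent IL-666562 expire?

2018-08-07

(a) grant + 12 years → 7 August 2018.
(b) filing + 17 years → 23 August 2016.
Later of the two: 7 August 2018.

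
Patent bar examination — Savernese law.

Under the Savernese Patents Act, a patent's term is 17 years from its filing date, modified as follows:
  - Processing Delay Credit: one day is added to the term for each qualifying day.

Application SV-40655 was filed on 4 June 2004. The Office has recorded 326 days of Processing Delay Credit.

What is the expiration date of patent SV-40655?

Base term: filing date + 17 years → 4 June 2021.
Processing Delay Credit: +326 days → 26 April 2022.

April 26, 2022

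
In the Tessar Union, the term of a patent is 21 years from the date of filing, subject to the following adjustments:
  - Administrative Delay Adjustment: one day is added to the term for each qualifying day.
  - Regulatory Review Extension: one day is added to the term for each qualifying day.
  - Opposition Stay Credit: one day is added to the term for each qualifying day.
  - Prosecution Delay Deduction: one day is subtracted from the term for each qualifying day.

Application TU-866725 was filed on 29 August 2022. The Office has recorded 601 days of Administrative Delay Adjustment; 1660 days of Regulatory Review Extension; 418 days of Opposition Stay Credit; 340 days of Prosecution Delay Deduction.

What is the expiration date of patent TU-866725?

January 23, 2050

Base term: filing date + 21 years → 29 August 2043.
Administrative Delay Adjustment: +601 days → 21 April 2045.
Regulatory Review Extension: +1660 days → 6 November 2049.
Opposition Stay Credit: +418 days → 29 December 2050.
Prosecution Delay Deduction: −340 days → 23 January 2050.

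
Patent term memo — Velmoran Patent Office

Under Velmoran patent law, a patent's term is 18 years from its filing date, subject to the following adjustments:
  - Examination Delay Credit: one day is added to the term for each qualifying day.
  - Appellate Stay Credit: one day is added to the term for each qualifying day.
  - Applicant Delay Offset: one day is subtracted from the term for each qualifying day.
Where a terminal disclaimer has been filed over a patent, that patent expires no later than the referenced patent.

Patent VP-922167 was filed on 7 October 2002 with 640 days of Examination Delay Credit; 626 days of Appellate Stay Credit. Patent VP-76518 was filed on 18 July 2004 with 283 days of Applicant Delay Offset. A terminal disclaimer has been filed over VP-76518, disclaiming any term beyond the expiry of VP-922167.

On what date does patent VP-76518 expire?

October 8, 2021

Natural term of VP-76518:
  Base: filing + 18 years → 18 July 2022.
  Applicant Delay Offset: −283 days → 8 October 2021.
Expiry of referenced patent VP-922167:
  Base: filing + 18 years → 7 October 2020.
  Examination Delay Credit: +640 days → 9 July 2022.
  Appellate Stay Credit: +626 days → 26 March 2024.
Terminal disclaimer: VP-76518 expires on the earlier of 8 October 2021 and 26 March 2024.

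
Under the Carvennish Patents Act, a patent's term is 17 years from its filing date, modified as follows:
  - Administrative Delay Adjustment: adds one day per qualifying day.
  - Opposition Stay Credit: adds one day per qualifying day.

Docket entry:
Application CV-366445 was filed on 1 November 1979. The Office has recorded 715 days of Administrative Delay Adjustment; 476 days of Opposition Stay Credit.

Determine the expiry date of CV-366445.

Base term: filing date + 17 years → 1 November 1996.
Administrative Delay Adjustment: +715 days → 17 October 1998.
Opposition Stay Credit: +476 days → 5 February 2000.

2000-02-05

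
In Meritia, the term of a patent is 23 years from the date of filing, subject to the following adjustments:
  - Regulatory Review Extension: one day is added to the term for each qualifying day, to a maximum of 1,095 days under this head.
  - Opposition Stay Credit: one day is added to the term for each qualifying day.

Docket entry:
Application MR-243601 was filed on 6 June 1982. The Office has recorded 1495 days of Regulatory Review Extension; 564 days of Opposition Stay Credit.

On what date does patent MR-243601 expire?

Base term: filing date + 23 years → 6 June 2005.
Regulatory Review Extension: 1495 days claimed exceeds the 1095-day cap, so +1095 days → 5 June 2008.
Opposition Stay Credit: +564 days → 21 December 2009.

December 21, 2009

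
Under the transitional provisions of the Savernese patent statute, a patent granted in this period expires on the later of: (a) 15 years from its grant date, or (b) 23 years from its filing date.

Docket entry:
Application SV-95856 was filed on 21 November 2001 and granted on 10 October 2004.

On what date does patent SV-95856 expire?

(a) grant + 15 years → 10 October 2019.
(b) filing + 23 years → 21 November 2024.
Later of the two: 21 November 2024.

November 21, 2024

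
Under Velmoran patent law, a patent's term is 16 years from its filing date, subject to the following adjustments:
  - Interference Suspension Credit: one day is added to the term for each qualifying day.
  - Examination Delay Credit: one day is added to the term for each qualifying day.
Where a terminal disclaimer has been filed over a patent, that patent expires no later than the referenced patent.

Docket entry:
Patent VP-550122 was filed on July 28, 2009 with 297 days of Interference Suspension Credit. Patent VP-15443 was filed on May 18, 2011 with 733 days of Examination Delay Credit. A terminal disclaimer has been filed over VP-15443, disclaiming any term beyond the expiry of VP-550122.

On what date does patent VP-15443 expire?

Natural term of VP-15443:
  Base: filing + 16 years → 18 May 2027.
  Examination Delay Credit: +733 days → 20 May 2029.
Expiry of referenced patent VP-550122:
  Base: filing + 16 years → 28 July 2025.
  Interference Suspension Credit: +297 days → 21 May 2026.
Terminal disclaimer: VP-15443 expires on the earlier of 20 May 2029 and 21 May 2026.

May 21, 2026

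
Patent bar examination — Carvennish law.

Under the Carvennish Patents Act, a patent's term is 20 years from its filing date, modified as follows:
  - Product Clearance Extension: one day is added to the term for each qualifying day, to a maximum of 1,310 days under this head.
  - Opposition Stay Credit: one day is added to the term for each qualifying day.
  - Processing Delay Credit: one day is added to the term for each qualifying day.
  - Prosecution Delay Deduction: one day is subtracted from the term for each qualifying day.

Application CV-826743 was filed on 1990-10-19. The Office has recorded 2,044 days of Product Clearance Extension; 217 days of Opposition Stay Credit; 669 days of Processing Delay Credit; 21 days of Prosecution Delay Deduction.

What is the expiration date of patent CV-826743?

Base term: filing date + 20 years → 19 October 2010.
Product Clearance Extension: 2044 days claimed exceeds the 1310-day cap, so +1310 days → 21 May 2014.
Opposition Stay Credit: +217 days → 24 December 2014.
Processing Delay Credit: +669 days → 23 October 2016.
Prosecution Delay Deduction: −21 days → 2 October 2016.

2016-10-02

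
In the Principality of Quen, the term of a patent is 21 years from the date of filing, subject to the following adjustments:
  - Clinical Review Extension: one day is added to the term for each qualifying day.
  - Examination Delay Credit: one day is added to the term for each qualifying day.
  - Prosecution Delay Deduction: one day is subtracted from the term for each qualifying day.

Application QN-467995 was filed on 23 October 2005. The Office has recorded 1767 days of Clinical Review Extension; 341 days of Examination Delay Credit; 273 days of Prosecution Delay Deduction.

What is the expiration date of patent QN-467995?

Base term: filing date + 21 years → 23 October 2026.
Clinical Review Extension: +1767 days → 25 August 2031.
Examination Delay Credit: +341 days → 31 July 2032.
Prosecution Delay Deduction: −273 days → 1 November 2031.

November 1, 2031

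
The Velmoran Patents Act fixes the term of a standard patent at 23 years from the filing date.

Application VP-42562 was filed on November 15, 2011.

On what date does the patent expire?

November 15, 2034

Filing date + 23 years → 15 November 2034.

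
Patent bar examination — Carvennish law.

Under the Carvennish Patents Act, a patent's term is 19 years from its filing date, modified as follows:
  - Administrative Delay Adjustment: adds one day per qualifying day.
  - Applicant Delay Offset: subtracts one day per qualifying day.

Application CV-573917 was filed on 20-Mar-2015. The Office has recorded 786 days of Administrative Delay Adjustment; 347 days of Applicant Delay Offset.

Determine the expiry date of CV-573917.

Base term: filing date + 19 years → 20 March 2034.
Administrative Delay Adjustment: +786 days → 14 May 2036.
Applicant Delay Offset: −347 days → 2 June 2035.

2035-06-02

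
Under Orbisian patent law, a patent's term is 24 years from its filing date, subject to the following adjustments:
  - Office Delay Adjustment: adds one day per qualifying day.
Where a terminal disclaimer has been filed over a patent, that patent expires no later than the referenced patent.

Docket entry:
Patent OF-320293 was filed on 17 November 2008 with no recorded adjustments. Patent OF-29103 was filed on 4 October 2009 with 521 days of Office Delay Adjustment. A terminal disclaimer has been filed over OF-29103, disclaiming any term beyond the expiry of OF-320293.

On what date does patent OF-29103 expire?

November 17, 2032

Natural term of OF-29103:
  Base: filing + 24 years → 4 October 2033.
  Office Delay Adjustment: +521 days → 9 March 2035.
Expiry of referenced patent OF-320293:
  Base: filing + 24 years → 17 November 2032.
Terminal disclaimer: OF-29103 expires on the earlier of 9 March 2035 and 17 November 2032.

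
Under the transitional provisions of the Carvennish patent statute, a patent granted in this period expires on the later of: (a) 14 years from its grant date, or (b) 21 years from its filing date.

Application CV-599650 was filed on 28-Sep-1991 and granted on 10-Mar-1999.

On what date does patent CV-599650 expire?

2013-03-10

(a) grant + 14 years → 10 March 2013.
(b) filing + 21 years → 28 September 2012.
Later of the two: 10 March 2013.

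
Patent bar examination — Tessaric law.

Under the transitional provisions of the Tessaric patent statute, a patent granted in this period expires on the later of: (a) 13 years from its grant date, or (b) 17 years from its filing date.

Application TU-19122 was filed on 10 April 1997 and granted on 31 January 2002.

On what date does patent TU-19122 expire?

January 31, 2015

(a) grant + 13 years → 31 January 2015.
(b) filing + 17 years → 10 April 2014.
Later of the two: 31 January 2015.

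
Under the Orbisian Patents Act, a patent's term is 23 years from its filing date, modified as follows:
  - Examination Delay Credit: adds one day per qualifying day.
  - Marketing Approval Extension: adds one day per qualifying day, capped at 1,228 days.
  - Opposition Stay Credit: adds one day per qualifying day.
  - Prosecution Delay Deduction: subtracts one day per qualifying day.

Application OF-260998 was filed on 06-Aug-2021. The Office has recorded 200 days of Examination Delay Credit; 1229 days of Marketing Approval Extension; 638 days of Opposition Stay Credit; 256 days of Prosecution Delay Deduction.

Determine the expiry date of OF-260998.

Base term: filing date + 23 years → 6 August 2044.
Examination Delay Credit: +200 days → 22 February 2045.
Marketing Approval Extension: 1229 days claimed exceeds the 1228-day cap, so +1228 days → 4 July 2048.
Opposition Stay Credit: +638 days → 3 April 2050.
Prosecution Delay Deduction: −256 days → 21 July 2049.

2049-07-21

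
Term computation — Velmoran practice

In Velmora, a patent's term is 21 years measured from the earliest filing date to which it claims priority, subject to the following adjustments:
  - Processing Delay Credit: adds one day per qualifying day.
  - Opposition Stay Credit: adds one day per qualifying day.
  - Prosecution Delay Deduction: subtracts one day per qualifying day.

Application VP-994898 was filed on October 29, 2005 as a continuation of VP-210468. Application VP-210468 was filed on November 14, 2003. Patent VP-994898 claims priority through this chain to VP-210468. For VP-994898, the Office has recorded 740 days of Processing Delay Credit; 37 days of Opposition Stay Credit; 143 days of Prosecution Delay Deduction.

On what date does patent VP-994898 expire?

August 10, 2026

Earliest priority filing: 14 November 2003.
Base term: 14 November 2003 + 21 years → 14 November 2024.
Processing Delay Credit: +740 days → 24 November 2026.
Opposition Stay Credit: +37 days → 31 December 2026.
Prosecution Delay Deduction: −143 days → 10 August 2026.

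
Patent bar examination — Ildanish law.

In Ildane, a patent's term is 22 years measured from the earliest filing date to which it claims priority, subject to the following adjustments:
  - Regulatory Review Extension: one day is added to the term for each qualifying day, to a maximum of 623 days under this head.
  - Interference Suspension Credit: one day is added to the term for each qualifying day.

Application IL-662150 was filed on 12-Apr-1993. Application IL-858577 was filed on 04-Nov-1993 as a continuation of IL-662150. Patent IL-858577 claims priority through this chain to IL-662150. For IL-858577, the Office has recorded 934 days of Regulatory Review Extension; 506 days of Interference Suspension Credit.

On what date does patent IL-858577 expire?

Earliest priority filing: 12 April 1993.
Base term: 12 April 1993 + 22 years → 12 April 2015.
Regulatory Review Extension: 934 days claimed exceeds the 623-day cap, so +623 days → 25 December 2016.
Interference Suspension Credit: +506 days → 15 May 2018.

2018-05-15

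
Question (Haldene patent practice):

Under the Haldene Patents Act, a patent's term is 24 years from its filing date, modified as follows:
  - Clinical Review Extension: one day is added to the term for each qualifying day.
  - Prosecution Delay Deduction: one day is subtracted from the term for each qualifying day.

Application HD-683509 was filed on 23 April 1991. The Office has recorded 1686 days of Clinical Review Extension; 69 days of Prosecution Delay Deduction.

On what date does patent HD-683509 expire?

Base term: filing date + 24 years → 23 April 2015.
Clinical Review Extension: +1686 days → 4 December 2019.
Prosecution Delay Deduction: −69 days → 26 September 2019.

2019-09-26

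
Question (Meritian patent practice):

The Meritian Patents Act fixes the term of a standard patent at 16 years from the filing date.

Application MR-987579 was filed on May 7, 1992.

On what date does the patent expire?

Filing date + 16 years → 7 May 2008.

2008-05-07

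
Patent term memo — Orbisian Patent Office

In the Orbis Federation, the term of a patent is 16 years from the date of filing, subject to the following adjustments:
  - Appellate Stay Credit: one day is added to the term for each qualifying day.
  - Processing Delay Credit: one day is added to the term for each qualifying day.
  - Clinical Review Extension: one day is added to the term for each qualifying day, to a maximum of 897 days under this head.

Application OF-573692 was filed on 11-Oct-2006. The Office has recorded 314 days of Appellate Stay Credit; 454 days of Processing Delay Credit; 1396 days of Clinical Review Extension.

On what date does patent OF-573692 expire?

2027-05-03

Base term: filing date + 16 years → 11 October 2022.
Appellate Stay Credit: +314 days → 21 August 2023.
Processing Delay Credit: +454 days → 17 November 2024.
Clinical Review Extension: 1396 days claimed exceeds the 897-day cap, so +897 days → 3 May 2027.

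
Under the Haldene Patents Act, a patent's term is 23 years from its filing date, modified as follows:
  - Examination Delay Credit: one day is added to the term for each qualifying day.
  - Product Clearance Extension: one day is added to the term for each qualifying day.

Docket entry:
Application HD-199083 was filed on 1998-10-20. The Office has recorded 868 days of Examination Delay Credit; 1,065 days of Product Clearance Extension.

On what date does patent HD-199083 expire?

2027-02-04

Base term: filing date + 23 years → 20 October 2021.
Examination Delay Credit: +868 days → 6 March 2024.
Product Clearance Extension: +1065 days → 4 February 2027.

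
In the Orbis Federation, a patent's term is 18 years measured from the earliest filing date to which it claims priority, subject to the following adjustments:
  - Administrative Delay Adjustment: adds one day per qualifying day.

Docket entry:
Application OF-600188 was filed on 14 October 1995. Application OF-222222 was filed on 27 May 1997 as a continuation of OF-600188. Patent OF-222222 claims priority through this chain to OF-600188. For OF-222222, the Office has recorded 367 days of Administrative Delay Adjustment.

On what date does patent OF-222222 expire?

2014-10-16

Earliest priority filing: 14 October 1995.
Base term: 14 October 1995 + 18 years → 14 October 2013.
Administrative Delay Adjustment: +367 days → 16 October 2014.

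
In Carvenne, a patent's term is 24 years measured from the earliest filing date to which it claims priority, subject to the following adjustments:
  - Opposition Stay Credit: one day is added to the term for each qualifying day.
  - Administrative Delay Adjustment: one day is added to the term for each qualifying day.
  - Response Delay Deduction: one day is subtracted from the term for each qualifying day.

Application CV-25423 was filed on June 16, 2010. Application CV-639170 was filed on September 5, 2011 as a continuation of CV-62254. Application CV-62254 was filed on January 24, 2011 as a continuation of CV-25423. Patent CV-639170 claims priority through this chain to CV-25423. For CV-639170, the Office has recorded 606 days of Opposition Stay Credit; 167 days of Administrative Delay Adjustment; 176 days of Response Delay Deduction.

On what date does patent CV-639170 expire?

Earliest priority filing: 16 June 2010.
Base term: 16 June 2010 + 24 years → 16 June 2034.
Opposition Stay Credit: +606 days → 12 February 2036.
Administrative Delay Adjustment: +167 days → 28 July 2036.
Response Delay Deduction: −176 days → 3 February 2036.

February 3, 2036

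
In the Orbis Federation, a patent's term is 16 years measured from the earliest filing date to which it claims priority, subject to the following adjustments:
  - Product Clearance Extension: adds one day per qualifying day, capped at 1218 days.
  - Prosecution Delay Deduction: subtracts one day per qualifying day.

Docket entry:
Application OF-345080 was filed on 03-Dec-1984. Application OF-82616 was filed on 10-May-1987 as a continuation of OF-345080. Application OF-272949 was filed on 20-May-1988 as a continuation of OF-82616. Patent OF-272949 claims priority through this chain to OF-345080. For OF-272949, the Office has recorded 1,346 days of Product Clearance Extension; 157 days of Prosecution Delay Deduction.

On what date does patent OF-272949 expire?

October 30, 2003

Earliest priority filing: 3 December 1984.
Base term: 3 December 1984 + 16 years → 3 December 2000.
Product Clearance Extension: 1346 days claimed exceeds the 1218-day cap, so +1218 days → 4 April 2004.
Prosecution Delay Deduction: −157 days → 30 October 2003.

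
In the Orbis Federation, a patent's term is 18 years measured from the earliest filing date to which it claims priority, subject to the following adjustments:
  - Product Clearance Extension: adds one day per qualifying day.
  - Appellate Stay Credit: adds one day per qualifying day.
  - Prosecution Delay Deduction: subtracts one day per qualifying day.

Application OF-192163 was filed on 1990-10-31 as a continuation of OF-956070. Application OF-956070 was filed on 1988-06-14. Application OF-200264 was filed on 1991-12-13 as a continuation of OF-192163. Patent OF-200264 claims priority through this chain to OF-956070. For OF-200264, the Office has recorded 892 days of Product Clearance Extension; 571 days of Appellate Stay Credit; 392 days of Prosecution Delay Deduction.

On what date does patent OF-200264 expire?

Earliest priority filing: 14 June 1988.
Base term: 14 June 1988 + 18 years → 14 June 2006.
Product Clearance Extension: +892 days → 22 November 2008.
Appellate Stay Credit: +571 days → 16 June 2010.
Prosecution Delay Deduction: −392 days → 20 May 2009.

2009-05-20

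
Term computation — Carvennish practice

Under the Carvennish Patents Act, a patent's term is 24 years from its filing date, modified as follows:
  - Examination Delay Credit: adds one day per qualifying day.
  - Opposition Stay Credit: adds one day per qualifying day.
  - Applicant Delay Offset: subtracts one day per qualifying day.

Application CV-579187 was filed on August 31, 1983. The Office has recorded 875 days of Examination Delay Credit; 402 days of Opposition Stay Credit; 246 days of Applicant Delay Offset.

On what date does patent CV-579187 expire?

Base term: filing date + 24 years → 31 August 2007.
Examination Delay Credit: +875 days → 22 January 2010.
Opposition Stay Credit: +402 days → 28 February 2011.
Applicant Delay Offset: −246 days → 27 June 2010.

2010-06-27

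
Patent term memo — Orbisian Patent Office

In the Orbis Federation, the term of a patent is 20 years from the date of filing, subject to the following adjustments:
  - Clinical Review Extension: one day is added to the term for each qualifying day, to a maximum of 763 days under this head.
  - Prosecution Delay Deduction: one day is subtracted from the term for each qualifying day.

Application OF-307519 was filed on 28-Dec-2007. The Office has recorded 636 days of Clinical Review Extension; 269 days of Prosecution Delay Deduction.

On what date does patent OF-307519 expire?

Base term: filing date + 20 years → 28 December 2027.
Clinical Review Extension: 636 days (within the 763-day cap) → +636 days → 24 September 2029.
Prosecution Delay Deduction: −269 days → 29 December 2028.

2028-12-29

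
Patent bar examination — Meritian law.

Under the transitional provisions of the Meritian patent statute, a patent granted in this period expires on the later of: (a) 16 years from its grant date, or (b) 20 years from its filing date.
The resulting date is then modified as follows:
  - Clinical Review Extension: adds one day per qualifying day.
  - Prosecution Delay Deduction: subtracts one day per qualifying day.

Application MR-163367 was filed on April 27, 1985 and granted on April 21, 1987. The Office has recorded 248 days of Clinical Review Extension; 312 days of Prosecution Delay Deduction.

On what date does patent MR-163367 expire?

February 22, 2005

(a) grant + 16 years → 21 April 2003.
(b) filing + 20 years → 27 April 2005.
Later of the two: 27 April 2005.
Clinical Review Extension: +248 days → 31 December 2005.
Prosecution Delay Deduction: −312 days → 22 February 2005.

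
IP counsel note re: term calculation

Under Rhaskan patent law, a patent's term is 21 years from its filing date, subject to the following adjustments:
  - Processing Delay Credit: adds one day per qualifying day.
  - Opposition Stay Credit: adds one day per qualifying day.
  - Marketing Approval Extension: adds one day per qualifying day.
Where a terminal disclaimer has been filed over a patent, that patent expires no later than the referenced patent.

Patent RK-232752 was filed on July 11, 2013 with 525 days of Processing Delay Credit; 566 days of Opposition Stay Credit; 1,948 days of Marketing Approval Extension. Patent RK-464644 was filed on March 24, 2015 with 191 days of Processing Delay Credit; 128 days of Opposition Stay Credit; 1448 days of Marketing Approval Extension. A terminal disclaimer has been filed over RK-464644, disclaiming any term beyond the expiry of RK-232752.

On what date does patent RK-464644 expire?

Natural term of RK-464644:
  Base: filing + 21 years → 24 March 2036.
  Processing Delay Credit: +191 days → 1 October 2036.
  Opposition Stay Credit: +128 days → 6 February 2037.
  Marketing Approval Extension: +1448 days → 24 January 2041.
Expiry of referenced patent RK-232752:
  Base: filing + 21 years → 11 July 2034.
  Processing Delay Credit: +525 days → 18 December 2035.
  Opposition Stay Credit: +566 days → 6 July 2037.
  Marketing Approval Extension: +1948 days → 5 November 2042.
Terminal disclaimer: RK-464644 expires on the earlier of 24 January 2041 and 5 November 2042.

2041-01-24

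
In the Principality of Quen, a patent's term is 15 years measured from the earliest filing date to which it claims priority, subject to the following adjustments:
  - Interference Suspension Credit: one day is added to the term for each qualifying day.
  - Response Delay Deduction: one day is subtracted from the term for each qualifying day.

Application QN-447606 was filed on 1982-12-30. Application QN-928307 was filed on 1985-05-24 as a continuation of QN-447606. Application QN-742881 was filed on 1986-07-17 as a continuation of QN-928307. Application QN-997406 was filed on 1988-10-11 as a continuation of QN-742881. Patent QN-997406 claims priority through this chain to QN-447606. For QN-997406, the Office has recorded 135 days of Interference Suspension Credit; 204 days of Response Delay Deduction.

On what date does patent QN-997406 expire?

Earliest priority filing: 30 December 1982.
Base term: 30 December 1982 + 15 years → 30 December 1997.
Interference Suspension Credit: +135 days → 14 May 1998.
Response Delay Deduction: −204 days → 22 October 1997.

1997-10-22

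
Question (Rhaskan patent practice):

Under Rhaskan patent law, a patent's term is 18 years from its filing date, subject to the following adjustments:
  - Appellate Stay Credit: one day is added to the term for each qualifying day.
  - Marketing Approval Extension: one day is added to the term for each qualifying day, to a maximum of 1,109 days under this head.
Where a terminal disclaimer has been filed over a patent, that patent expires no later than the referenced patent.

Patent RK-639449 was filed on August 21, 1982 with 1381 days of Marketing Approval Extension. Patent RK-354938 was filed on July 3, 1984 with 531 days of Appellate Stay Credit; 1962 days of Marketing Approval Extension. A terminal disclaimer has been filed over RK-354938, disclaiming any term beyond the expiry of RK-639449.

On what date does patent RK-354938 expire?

Natural term of RK-354938:
  Base: filing + 18 years → 3 July 2002.
  Appellate Stay Credit: +531 days → 16 December 2003.
  Marketing Approval Extension: 1962 days claimed exceeds the 1109-day cap, so +1109 days → 29 December 2006.
Expiry of referenced patent RK-639449:
  Base: filing + 18 years → 21 August 2000.
  Marketing Approval Extension: 1381 days claimed exceeds the 1109-day cap, so +1109 days → 4 September 2003.
Terminal disclaimer: RK-354938 expires on the earlier of 29 December 2006 and 4 September 2003.

September 4, 2003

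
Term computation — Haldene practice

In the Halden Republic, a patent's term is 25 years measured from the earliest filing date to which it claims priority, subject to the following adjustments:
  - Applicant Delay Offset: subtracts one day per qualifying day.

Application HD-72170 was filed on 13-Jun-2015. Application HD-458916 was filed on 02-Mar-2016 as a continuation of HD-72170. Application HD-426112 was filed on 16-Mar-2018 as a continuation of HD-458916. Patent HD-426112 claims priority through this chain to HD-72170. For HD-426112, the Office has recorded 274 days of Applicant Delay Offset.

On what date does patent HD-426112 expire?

September 13, 2039

Earliest priority filing: 13 June 2015.
Base term: 13 June 2015 + 25 years → 13 June 2040.
Applicant Delay Offset: −274 days → 13 September 2039.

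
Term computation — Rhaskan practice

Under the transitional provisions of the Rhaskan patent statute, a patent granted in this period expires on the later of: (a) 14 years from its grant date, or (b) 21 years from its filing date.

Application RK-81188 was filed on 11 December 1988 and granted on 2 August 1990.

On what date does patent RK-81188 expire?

(a) grant + 14 years → 2 August 2004.
(b) filing + 21 years → 11 December 2009.
Later of the two: 11 December 2009.

December 11, 2009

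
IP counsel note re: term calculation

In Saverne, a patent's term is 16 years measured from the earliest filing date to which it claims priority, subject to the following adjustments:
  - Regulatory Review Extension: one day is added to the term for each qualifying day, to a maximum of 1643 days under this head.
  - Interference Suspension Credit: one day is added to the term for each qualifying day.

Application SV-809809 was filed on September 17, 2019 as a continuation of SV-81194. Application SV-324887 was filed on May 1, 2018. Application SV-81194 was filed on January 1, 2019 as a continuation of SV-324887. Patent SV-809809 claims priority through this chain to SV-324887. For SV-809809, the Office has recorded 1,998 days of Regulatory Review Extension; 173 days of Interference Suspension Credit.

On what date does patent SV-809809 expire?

Earliest priority filing: 1 May 2018.
Base term: 1 May 2018 + 16 years → 1 May 2034.
Regulatory Review Extension: 1998 days claimed exceeds the 1643-day cap, so +1643 days → 30 October 2038.
Interference Suspension Credit: +173 days → 21 April 2039.

April 21, 2039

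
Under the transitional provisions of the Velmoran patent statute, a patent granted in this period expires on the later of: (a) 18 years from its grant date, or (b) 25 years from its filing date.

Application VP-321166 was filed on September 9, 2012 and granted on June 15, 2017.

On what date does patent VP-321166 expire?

(a) grant + 18 years → 15 June 2035.
(b) filing + 25 years → 9 September 2037.
Later of the two: 9 September 2037.

2037-09-09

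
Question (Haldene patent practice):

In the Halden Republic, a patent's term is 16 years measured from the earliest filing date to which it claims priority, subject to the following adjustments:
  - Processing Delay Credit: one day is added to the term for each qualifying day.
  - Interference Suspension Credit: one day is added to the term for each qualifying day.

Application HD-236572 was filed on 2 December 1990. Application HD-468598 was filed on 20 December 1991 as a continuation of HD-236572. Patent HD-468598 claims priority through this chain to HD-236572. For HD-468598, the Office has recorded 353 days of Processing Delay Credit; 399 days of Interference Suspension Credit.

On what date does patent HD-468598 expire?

December 23, 2008

Earliest priority filing: 2 December 1990.
Base term: 2 December 1990 + 16 years → 2 December 2006.
Processing Delay Credit: +353 days → 20 November 2007.
Interference Suspension Credit: +399 days → 23 December 2008.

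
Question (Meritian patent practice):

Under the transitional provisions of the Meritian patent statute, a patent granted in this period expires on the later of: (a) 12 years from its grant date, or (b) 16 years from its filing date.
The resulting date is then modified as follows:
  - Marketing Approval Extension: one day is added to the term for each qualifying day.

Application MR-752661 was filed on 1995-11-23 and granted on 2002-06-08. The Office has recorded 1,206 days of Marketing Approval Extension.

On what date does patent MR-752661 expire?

(a) grant + 12 years → 8 June 2014.
(b) filing + 16 years → 23 November 2011.
Later of the two: 8 June 2014.
Marketing Approval Extension: +1206 days → 26 September 2017.

September 26, 2017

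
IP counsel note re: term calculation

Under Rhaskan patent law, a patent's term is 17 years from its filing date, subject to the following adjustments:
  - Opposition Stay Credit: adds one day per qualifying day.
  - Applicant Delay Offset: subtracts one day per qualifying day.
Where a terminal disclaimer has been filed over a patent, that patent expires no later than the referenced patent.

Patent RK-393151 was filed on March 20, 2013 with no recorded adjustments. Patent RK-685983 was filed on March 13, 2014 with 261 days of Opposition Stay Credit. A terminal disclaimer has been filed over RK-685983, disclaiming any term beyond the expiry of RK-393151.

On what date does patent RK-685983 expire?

Natural term of RK-685983:
  Base: filing + 17 years → 13 March 2031.
  Opposition Stay Credit: +261 days → 29 November 2031.
Expiry of referenced patent RK-393151:
  Base: filing + 17 years → 20 March 2030.
Terminal disclaimer: RK-685983 expires on the earlier of 29 November 2031 and 20 March 2030.

2030-03-20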